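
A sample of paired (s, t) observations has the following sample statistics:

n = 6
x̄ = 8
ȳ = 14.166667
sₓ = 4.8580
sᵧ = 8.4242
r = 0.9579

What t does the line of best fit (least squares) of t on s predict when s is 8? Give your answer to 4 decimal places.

b = r · sᵧ/sₓ = 0.9579 · 8.4242/4.858 = 1.661083
a = ȳ − b·x̄ = 14.166667 − 1.661083·8 = 0.878003
ŷ(8) = a + b·8 = 0.878003 + 1.661083·8 = 14.166667

14.1667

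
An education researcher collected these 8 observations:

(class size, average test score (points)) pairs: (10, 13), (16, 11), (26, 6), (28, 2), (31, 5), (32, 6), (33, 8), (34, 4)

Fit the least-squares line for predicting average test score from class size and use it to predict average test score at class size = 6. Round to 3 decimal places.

n = 8, Σx = 210, Σy = 55, Σxy = 1265, Σx² = 6046
Sxx = Σx² − (Σx)²/n = 6046 − 5512.5 = 533.5
Sxy = Σxy − (Σx)(Σy)/n = 1265 − 1443.75 = -178.75
b = Sxy/Sxx = -178.75/533.5 = -0.335052
a = ȳ − b·x̄ = 6.875 − (-0.335052)·26.25 = 15.670103
ŷ(6) = a + b·6 = 15.670103 + (-0.335052)·6 = 13.659794

13.660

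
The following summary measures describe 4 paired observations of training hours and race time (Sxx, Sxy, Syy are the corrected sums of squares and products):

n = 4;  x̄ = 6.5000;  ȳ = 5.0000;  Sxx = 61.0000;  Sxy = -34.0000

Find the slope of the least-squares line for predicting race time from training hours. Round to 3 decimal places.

-0.557

b = Sxy/Sxx = -34/61 = -0.557377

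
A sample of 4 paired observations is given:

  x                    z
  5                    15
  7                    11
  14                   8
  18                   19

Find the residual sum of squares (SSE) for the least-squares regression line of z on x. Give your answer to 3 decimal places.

63.941

n = 4, Σx = 44, Σy = 53, Σxy = 606, Σx² = 594, Σy² = 771
Sxx = Σx² − (Σx)²/n = 594 − 484 = 110
Sxy = Σxy − (Σx)(Σy)/n = 606 − 583 = 23
Syy = Σy² − (Σy)²/n = 771 − 702.25 = 68.75
b = Sxy/Sxx = 23/110 = 0.209091
SSE = Syy − b·Sxy = 68.75 − 0.209091·23 = 63.940909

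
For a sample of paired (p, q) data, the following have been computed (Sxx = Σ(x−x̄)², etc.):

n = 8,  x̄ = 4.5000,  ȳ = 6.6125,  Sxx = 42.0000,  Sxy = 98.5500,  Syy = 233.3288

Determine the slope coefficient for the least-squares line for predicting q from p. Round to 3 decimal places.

b = Sxy/Sxx = 98.55/42 = 2.346429

2.346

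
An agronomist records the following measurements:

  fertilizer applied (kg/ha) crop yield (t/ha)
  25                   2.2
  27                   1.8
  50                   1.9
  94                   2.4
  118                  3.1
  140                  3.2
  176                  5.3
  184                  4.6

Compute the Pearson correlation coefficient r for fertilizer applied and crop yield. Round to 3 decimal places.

0.920

n = 8, Σx = 814, Σy = 24.5, Σxy = 3017.2, Σx² = 111046, Σy² = 86.55
Sxx = Σx² − (Σx)²/n = 111046 − 82824.5 = 28221.5
Sxy = Σxy − (Σx)(Σy)/n = 3017.2 − 2492.875 = 524.325
Syy = Σy² − (Σy)²/n = 86.55 − 75.03125 = 11.51875
r = Sxy/√(Sxx·Syy) = 524.325/√(325076.403125) = 524.325/570.154719 = 0.919619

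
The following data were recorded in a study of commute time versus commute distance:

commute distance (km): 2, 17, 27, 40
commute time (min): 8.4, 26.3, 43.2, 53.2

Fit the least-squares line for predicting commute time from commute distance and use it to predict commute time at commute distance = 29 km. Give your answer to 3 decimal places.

41.892

n = 4, Σx = 86, Σy = 131.1, Σxy = 3758.3, Σx² = 2622
Sxx = Σx² − (Σx)²/n = 2622 − 1849 = 773
Sxy = Σxy − (Σx)(Σy)/n = 3758.3 − 2818.65 = 939.65
b = Sxy/Sxx = 939.65/773 = 1.215589
a = ȳ − b·x̄ = 32.775 − 1.215589·21.5 = 6.639845
ŷ(29) = a + b·29 = 6.639845 + 1.215589·29 = 41.891915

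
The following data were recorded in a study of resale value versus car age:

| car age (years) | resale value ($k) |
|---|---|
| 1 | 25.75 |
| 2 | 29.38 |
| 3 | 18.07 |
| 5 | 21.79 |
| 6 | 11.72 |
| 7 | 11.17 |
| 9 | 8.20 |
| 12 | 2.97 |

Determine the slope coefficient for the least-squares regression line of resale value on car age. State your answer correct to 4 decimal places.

n = 8, Σx = 45, Σy = 129.05, Σxy = 505.62, Σx² = 349
Sxx = Σx² − (Σx)²/n = 349 − 253.125 = 95.875
Sxy = Σxy − (Σx)(Σy)/n = 505.62 − 725.90625 = -220.28625
b = Sxy/Sxx = -220.28625/95.875 = -2.297640

-2.2976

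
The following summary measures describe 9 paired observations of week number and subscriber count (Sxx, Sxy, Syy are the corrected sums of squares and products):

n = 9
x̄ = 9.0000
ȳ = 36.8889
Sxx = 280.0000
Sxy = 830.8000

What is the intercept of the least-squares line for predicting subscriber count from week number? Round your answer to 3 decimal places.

10.185

b = Sxy/Sxx = 830.8/280 = 2.967143
a = ȳ − b·x̄ = 36.8889 − 2.967143·9 = 10.184614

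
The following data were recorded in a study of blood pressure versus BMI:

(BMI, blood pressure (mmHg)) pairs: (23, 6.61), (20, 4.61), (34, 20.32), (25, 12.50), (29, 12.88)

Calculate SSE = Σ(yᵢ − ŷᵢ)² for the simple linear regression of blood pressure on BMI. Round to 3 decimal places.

n = 5, Σx = 131, Σy = 56.92, Σxy = 1621.13, Σx² = 3551, Σy² = 799.991
Sxx = Σx² − (Σx)²/n = 3551 − 3432.2 = 118.8
Sxy = Σxy − (Σx)(Σy)/n = 1621.13 − 1491.304 = 129.826
Syy = Σy² − (Σy)²/n = 799.991 − 647.97728 = 152.01372
b = Sxy/Sxx = 129.826/118.8 = 1.092811
SSE = Syy − b·Sxy = 152.01372 − 1.092811·129.826 = 10.138381

10.138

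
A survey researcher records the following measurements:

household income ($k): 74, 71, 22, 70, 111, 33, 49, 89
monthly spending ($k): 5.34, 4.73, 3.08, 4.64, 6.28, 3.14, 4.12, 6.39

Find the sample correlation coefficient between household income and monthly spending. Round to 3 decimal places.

n = 8, Σx = 519, Σy = 37.72, Σxy = 2694.84, Σx² = 39633, Σy² = 189.009
Sxx = Σx² − (Σx)²/n = 39633 − 33670.125 = 5962.875
Sxy = Σxy − (Σx)(Σy)/n = 2694.84 − 2447.085 = 247.755
Syy = Σy² − (Σy)²/n = 189.009 − 177.8498 = 11.1592
r = Sxy/√(Sxx·Syy) = 247.755/√(66540.9147) = 247.755/257.955257 = 0.960457

0.960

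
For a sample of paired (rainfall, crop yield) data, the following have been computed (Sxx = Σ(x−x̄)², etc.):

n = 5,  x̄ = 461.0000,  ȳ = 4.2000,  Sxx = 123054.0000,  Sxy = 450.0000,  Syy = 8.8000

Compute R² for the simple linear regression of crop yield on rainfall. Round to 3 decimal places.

R² = Sxy²/(Sxx·Syy) = (450)²/(123054·8.8) = 0.187002

0.187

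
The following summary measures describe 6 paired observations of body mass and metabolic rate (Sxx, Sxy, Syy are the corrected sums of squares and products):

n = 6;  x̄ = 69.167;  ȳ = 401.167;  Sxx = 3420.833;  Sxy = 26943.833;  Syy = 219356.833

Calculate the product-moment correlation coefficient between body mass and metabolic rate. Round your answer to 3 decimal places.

0.984

r = Sxy/√(Sxx·Syy) = 26943.833/√(750383093.101889) = 26943.833/27393.121273 = 0.983599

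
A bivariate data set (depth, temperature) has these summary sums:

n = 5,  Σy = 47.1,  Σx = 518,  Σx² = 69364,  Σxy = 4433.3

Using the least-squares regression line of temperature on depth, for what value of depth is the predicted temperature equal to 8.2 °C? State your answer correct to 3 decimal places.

146.519

Sxx = Σx² − (Σx)²/n = 69364 − 53664.8 = 15699.2
Sxy = Σxy − (Σx)(Σy)/n = 4433.3 − 4879.56 = -446.26
b = Sxy/Sxx = -446.26/15699.2 = -0.028426
a = ȳ − b·x̄ = 9.42 − (-0.028426)·103.6 = 12.364898
Set a + b·x = 8.2: x = (8.2 − 12.364898) / (-0.028426) = 146.518980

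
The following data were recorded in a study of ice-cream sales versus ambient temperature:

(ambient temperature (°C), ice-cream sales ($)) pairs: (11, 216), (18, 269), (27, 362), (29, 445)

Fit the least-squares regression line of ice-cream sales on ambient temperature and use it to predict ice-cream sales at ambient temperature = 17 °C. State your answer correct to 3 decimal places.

n = 4, Σx = 85, Σy = 1292, Σxy = 29897, Σx² = 2015
Sxx = Σx² − (Σx)²/n = 2015 − 1806.25 = 208.75
Sxy = Σxy − (Σx)(Σy)/n = 29897 − 27455 = 2442
b = Sxy/Sxx = 2442/208.75 = 11.698204
a = ȳ − b·x̄ = 323 − 11.698204·21.25 = 74.413174
ŷ(17) = a + b·17 = 74.413174 + 11.698204·17 = 273.282635

273.283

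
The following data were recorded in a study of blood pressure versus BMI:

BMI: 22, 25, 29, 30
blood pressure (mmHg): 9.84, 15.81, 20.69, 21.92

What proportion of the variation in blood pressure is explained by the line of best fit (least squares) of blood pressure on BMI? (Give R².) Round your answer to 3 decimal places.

0.985

n = 4, Σx = 106, Σy = 68.26, Σxy = 1869.34, Σx² = 2850, Σy² = 1255.3442
Sxx = Σx² − (Σx)²/n = 2850 − 2809 = 41
Sxy = Σxy − (Σx)(Σy)/n = 1869.34 − 1808.89 = 60.45
Syy = Σy² − (Σy)²/n = 1255.3442 − 1164.8569 = 90.4873
R² = Sxy²/(Sxx·Syy) = (60.45)²/(41·90.4873) = 0.984966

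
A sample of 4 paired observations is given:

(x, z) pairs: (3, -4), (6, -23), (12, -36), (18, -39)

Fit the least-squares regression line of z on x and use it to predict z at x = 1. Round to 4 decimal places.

n = 4, Σx = 39, Σy = -102, Σxy = -1284, Σx² = 513
Sxx = Σx² − (Σx)²/n = 513 − 380.25 = 132.75
Sxy = Σxy − (Σx)(Σy)/n = -1284 − (-994.5) = -289.5
b = Sxy/Sxx = -289.5/132.75 = -2.180791
a = ȳ − b·x̄ = -25.5 − (-2.180791)·9.75 = -4.237288
ŷ(1) = a + b·1 = -4.237288 + (-2.180791)·1 = -6.418079

-6.4181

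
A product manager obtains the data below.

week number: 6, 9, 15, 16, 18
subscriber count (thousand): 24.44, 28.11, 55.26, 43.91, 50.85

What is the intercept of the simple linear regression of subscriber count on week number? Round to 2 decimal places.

8.95

n = 5, Σx = 64, Σy = 202.57, Σxy = 2846.39, Σx² = 922
Sxx = Σx² − (Σx)²/n = 922 − 819.2 = 102.8
Sxy = Σxy − (Σx)(Σy)/n = 2846.39 − 2592.896 = 253.494
b = Sxy/Sxx = 253.494/102.8 = 2.465895
a = ȳ − b·x̄ = 40.514 − 2.465895·12.8 = 8.950545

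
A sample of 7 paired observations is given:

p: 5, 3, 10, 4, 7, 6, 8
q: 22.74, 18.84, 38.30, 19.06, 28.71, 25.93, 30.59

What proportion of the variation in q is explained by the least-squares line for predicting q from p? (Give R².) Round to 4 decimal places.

0.9805

n = 7, Σx = 43, Σy = 184.17, Σxy = 1230.73, Σx² = 299, Σy² = 5134.6039
Sxx = Σx² − (Σx)²/n = 299 − 264.142857 = 34.857143
Sxy = Σxy − (Σx)(Σy)/n = 1230.73 − 1131.33 = 99.4
Syy = Σy² − (Σy)²/n = 5134.6039 − 4845.5127 = 289.0912
R² = Sxy²/(Sxx·Syy) = (99.4)²/(34.857143·289.0912) = 0.980497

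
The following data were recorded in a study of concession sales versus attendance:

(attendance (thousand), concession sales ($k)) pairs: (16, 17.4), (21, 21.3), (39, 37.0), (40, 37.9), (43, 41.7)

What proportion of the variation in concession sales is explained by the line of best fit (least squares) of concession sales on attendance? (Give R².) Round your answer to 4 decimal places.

n = 5, Σx = 159, Σy = 155.3, Σxy = 5477.8, Σx² = 5667, Σy² = 5300.75
Sxx = Σx² − (Σx)²/n = 5667 − 5056.2 = 610.8
Sxy = Σxy − (Σx)(Σy)/n = 5477.8 − 4938.54 = 539.26
Syy = Σy² − (Σy)²/n = 5300.75 − 4823.618 = 477.132
R² = Sxy²/(Sxx·Syy) = (539.26)²/(610.8·477.132) = 0.997835

0.9978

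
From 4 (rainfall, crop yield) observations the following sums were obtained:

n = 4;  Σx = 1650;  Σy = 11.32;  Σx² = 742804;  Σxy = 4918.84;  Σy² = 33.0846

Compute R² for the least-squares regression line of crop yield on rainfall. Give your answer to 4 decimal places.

0.9532

Sxx = Σx² − (Σx)²/n = 742804 − 680625 = 62179
Sxy = Σxy − (Σx)(Σy)/n = 4918.84 − 4669.5 = 249.34
Syy = Σy² − (Σy)²/n = 33.0846 − 32.0356 = 1.049
R² = Sxy²/(Sxx·Syy) = (249.34)²/(62179·1.049) = 0.953158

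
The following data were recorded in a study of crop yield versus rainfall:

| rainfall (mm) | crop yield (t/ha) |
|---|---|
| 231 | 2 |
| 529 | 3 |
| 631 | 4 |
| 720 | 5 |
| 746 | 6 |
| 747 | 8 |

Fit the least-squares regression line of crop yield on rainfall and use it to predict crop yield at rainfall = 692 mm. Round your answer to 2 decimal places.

5.49

n = 6, Σx = 3604, Σy = 28, Σxy = 18625, Σx² = 2364288
Sxx = Σx² − (Σx)²/n = 2364288 − 2164802.666667 = 199485.333333
Sxy = Σxy − (Σx)(Σy)/n = 18625 − 16818.666667 = 1806.333333
b = Sxy/Sxx = 1806.333333/199485.333333 = 0.009055
a = ȳ − b·x̄ = 4.666667 − 0.009055·600.666667 = -0.772351
ŷ(692) = a + b·692 = -0.772351 + 0.009055·692 = 5.493687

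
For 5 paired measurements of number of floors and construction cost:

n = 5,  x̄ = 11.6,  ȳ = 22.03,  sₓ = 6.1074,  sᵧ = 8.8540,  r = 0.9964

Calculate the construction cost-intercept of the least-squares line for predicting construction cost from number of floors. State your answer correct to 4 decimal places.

5.2738

b = r · sᵧ/sₓ = 0.9964 · 8.854/6.1074 = 1.444498
a = ȳ − b·x̄ = 22.03 − 1.444498·11.6 = 5.273826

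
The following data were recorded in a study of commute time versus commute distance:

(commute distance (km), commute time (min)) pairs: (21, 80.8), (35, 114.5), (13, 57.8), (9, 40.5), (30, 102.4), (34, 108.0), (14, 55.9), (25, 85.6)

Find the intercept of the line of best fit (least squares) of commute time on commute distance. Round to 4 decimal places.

n = 8, Σx = 181, Σy = 645.5, Σxy = 16486.8, Σx² = 4793
Sxx = Σx² − (Σx)²/n = 4793 − 4095.125 = 697.875
Sxy = Σxy − (Σx)(Σy)/n = 16486.8 − 14604.4375 = 1882.3625
b = Sxy/Sxx = 1882.3625/697.875 = 2.697277
a = ȳ − b·x̄ = 80.6875 − 2.697277·22.625 = 19.661598

19.6616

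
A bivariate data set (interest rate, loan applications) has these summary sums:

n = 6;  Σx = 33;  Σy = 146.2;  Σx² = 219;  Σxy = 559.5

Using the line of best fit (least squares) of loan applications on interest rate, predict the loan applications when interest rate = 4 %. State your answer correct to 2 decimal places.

Sxx = Σx² − (Σx)²/n = 219 − 181.5 = 37.5
Sxy = Σxy − (Σx)(Σy)/n = 559.5 − 804.1 = -244.6
b = Sxy/Sxx = -244.6/37.5 = -6.522667
a = ȳ − b·x̄ = 24.366667 − (-6.522667)·5.5 = 60.241333
ŷ(4) = a + b·4 = 60.241333 + (-6.522667)·4 = 34.150667

34.15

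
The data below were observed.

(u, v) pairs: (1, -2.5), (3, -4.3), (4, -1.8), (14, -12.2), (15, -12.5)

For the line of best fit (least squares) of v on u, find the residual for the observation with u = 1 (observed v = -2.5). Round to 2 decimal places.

n = 5, Σx = 37, Σy = -33.3, Σxy = -380.9, Σx² = 447
Sxx = Σx² − (Σx)²/n = 447 − 273.8 = 173.2
Sxy = Σxy − (Σx)(Σy)/n = -380.9 − (-246.42) = -134.48
b = Sxy/Sxx = -134.48/173.2 = -0.776443
a = ȳ − b·x̄ = -6.66 − (-0.776443)·7.4 = -0.914319
ŷ(1) = -0.914319 + (-0.776443)·1 = -1.690762
residual = y − ŷ = -2.5 − (-1.690762) = -0.809238

-0.81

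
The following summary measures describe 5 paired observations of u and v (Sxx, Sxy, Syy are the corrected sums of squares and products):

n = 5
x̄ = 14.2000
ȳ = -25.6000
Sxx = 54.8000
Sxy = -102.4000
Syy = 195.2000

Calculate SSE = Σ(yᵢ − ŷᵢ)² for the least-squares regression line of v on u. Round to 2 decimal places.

b = Sxy/Sxx = -102.4/54.8 = -1.868613
SSE = Syy − b·Sxy = 195.2 − (-1.868613)·(-102.4) = 3.854015

3.85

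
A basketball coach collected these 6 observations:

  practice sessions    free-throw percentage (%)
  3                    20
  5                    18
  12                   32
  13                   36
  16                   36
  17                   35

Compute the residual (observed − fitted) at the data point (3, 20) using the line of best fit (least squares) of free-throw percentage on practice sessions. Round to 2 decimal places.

n = 6, Σx = 66, Σy = 177, Σxy = 2173, Σx² = 892
Sxx = Σx² − (Σx)²/n = 892 − 726 = 166
Sxy = Σxy − (Σx)(Σy)/n = 2173 − 1947 = 226
b = Sxy/Sxx = 226/166 = 1.361446
a = ȳ − b·x̄ = 29.5 − 1.361446·11 = 14.524096
ŷ(3) = 14.524096 + 1.361446·3 = 18.608434
residual = y − ŷ = 20 − 18.608434 = 1.391566

1.39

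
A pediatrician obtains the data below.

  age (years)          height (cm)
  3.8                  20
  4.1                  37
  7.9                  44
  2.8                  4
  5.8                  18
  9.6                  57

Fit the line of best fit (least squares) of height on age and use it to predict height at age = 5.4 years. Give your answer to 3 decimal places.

n = 6, Σx = 34, Σy = 180, Σxy = 1238.1, Σx² = 227.3
Sxx = Σx² − (Σx)²/n = 227.3 − 192.666667 = 34.633333
Sxy = Σxy − (Σx)(Σy)/n = 1238.1 − 1020 = 218.1
b = Sxy/Sxx = 218.1/34.633333 = 6.297401
a = ȳ − b·x̄ = 30 − 6.297401·5.666667 = -5.685274
ŷ(5.4) = a + b·5.4 = -5.685274 + 6.297401·5.4 = 28.320693

28.321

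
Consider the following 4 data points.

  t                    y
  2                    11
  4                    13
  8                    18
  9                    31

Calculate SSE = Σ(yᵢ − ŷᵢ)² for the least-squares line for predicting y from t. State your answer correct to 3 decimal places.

n = 4, Σx = 23, Σy = 73, Σxy = 497, Σx² = 165, Σy² = 1575
Sxx = Σx² − (Σx)²/n = 165 − 132.25 = 32.75
Sxy = Σxy − (Σx)(Σy)/n = 497 − 419.75 = 77.25
Syy = Σy² − (Σy)²/n = 1575 − 1332.25 = 242.75
b = Sxy/Sxx = 77.25/32.75 = 2.358779
SSE = Syy − b·Sxy = 242.75 − 2.358779·77.25 = 60.534351

60.534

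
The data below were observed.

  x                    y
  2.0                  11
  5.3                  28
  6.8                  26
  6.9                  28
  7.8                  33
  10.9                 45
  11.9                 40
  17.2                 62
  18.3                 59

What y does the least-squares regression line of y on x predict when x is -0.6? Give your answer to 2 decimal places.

6.39

n = 9, Σx = 87.1, Σy = 332, Σxy = 3910.4, Σx² = 1077.93
Sxx = Σx² − (Σx)²/n = 1077.93 − 842.934444 = 234.995556
Sxy = Σxy − (Σx)(Σy)/n = 3910.4 − 3213.022222 = 697.377778
b = Sxy/Sxx = 697.377778/234.995556 = 2.967621
a = ȳ − b·x̄ = 36.888889 − 2.967621·9.677778 = 8.168911
ŷ(-0.6) = a + b·-0.6 = 8.168911 + 2.967621·(-0.6) = 6.388338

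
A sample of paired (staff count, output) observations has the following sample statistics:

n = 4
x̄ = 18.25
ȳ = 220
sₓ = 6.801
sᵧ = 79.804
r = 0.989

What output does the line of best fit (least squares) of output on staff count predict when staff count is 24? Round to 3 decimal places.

b = r · sᵧ/sₓ = 0.989 · 79.804/6.801 = 11.605081
a = ȳ − b·x̄ = 220 − 11.605081·18.25 = 8.207271
ŷ(24) = a + b·24 = 8.207271 + 11.605081·24 = 286.729216

286.729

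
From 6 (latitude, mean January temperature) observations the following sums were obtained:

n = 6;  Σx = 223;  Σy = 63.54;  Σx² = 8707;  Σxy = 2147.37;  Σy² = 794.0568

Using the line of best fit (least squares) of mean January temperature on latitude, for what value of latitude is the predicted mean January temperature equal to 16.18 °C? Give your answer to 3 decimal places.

Sxx = Σx² − (Σx)²/n = 8707 − 8288.166667 = 418.833333
Sxy = Σxy − (Σx)(Σy)/n = 2147.37 − 2361.57 = -214.2
b = Sxy/Sxx = -214.2/418.833333 = -0.511421
a = ȳ − b·x̄ = 10.59 − (-0.511421)·37.166667 = 29.597799
Set a + b·x = 16.18: x = (16.18 − 29.597799) / (-0.511421) = 26.236329

26.236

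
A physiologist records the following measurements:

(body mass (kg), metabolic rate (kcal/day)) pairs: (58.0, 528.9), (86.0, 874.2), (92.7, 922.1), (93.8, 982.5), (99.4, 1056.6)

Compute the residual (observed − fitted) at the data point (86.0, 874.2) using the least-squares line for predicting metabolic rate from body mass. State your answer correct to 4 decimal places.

n = 5, Σx = 429.9, Σy = 4364.3, Σxy = 388520.61, Σx² = 38032.09
Sxx = Σx² − (Σx)²/n = 38032.09 − 36962.802 = 1069.288
Sxy = Σxy − (Σx)(Σy)/n = 388520.61 − 375242.514 = 13278.096
b = Sxy/Sxx = 13278.096/1069.288 = 12.417699
a = ȳ − b·x̄ = 872.86 − 12.417699·85.98 = -194.813718
ŷ(86.0) = -194.813718 + 12.417699·86 = 873.108354
residual = y − ŷ = 874.2 − 873.108354 = 1.091646

1.0916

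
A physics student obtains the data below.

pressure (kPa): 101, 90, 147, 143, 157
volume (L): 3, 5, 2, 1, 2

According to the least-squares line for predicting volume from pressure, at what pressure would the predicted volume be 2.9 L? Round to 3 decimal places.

120.625

n = 5, Σx = 638, Σy = 13, Σxy = 1504, Σx² = 85008
Sxx = Σx² − (Σx)²/n = 85008 − 81408.8 = 3599.2
Sxy = Σxy − (Σx)(Σy)/n = 1504 − 1658.8 = -154.8
b = Sxy/Sxx = -154.8/3599.2 = -0.043010
a = ȳ − b·x̄ = 2.6 − (-0.043010)·127.6 = 8.088020
Set a + b·x = 2.9: x = (2.9 − 8.088020) / (-0.043010) = 120.624806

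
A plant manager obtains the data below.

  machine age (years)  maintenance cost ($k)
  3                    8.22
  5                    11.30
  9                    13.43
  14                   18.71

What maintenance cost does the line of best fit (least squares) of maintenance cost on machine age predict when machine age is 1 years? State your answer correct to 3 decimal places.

6.847

n = 4, Σx = 31, Σy = 51.66, Σxy = 463.97, Σx² = 311
Sxx = Σx² − (Σx)²/n = 311 − 240.25 = 70.75
Sxy = Σxy − (Σx)(Σy)/n = 463.97 − 400.365 = 63.605
b = Sxy/Sxx = 63.605/70.75 = 0.899011
a = ȳ − b·x̄ = 12.915 − 0.899011·7.75 = 5.947668
ŷ(1) = a + b·1 = 5.947668 + 0.899011·1 = 6.846678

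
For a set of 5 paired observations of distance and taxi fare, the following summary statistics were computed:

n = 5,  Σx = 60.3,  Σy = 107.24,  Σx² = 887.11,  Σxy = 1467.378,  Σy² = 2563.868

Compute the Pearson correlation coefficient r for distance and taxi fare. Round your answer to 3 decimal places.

Sxx = Σx² − (Σx)²/n = 887.11 − 727.218 = 159.892
Sxy = Σxy − (Σx)(Σy)/n = 1467.378 − 1293.3144 = 174.0636
Syy = Σy² − (Σy)²/n = 2563.868 − 2300.08352 = 263.78448
r = Sxy/√(Sxx·Syy) = 174.0636/√(42177.028076) = 174.0636/205.370465 = 0.847559

0.848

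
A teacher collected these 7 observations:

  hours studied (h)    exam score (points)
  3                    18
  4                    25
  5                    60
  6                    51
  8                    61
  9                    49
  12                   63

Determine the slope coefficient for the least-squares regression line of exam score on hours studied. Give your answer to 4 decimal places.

4.1971

n = 7, Σx = 47, Σy = 327, Σxy = 2445, Σx² = 375
Sxx = Σx² − (Σx)²/n = 375 − 315.571429 = 59.428571
Sxy = Σxy − (Σx)(Σy)/n = 2445 − 2195.571429 = 249.428571
b = Sxy/Sxx = 249.428571/59.428571 = 4.197115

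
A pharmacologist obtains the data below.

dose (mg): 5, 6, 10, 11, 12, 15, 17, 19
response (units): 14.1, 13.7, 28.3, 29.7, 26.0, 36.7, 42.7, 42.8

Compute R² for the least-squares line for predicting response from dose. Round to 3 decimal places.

n = 8, Σx = 95, Σy = 234, Σxy = 3164, Σx² = 1301, Σy² = 7747.5
Sxx = Σx² − (Σx)²/n = 1301 − 1128.125 = 172.875
Sxy = Σxy − (Σx)(Σy)/n = 3164 − 2778.75 = 385.25
Syy = Σy² − (Σy)²/n = 7747.5 − 6844.5 = 903
R² = Sxy²/(Sxx·Syy) = (385.25)²/(172.875·903) = 0.950748

0.951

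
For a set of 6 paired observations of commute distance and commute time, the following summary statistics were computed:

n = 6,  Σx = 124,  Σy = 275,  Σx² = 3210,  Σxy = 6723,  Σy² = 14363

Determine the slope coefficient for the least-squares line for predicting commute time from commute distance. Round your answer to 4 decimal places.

1.6061

Sxx = Σx² − (Σx)²/n = 3210 − 2562.666667 = 647.333333
Sxy = Σxy − (Σx)(Σy)/n = 6723 − 5683.333333 = 1039.666667
b = Sxy/Sxx = 1039.666667/647.333333 = 1.606076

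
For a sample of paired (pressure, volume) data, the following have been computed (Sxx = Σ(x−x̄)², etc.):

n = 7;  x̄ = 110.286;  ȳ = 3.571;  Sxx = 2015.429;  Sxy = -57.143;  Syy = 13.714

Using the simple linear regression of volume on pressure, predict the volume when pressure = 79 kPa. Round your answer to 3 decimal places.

4.458

b = Sxy/Sxx = -57.143/2015.429 = -0.028353
a = ȳ − b·x̄ = 3.571 − (-0.028353)·110.286 = 6.697914
ŷ(79) = a + b·79 = 6.697914 + (-0.028353)·79 = 4.458045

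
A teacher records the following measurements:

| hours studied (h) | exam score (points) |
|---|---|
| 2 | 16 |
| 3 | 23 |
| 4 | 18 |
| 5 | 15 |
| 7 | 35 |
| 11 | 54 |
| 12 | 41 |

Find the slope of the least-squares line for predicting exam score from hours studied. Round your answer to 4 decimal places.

n = 7, Σx = 44, Σy = 202, Σxy = 1579, Σx² = 368
Sxx = Σx² − (Σx)²/n = 368 − 276.571429 = 91.428571
Sxy = Σxy − (Σx)(Σy)/n = 1579 − 1269.714286 = 309.285714
b = Sxy/Sxx = 309.285714/91.428571 = 3.382812

3.3828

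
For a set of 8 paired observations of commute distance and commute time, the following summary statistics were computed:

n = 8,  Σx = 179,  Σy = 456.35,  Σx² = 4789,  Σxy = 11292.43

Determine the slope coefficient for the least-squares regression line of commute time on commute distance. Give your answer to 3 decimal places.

1.380

Sxx = Σx² − (Σx)²/n = 4789 − 4005.125 = 783.875
Sxy = Σxy − (Σx)(Σy)/n = 11292.43 − 10210.83125 = 1081.59875
b = Sxy/Sxx = 1081.59875/783.875 = 1.379810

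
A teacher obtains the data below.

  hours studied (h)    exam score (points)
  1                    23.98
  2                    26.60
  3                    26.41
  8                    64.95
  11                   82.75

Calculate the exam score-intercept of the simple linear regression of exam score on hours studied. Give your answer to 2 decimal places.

n = 5, Σx = 25, Σy = 224.69, Σxy = 1586.26, Σx² = 199
Sxx = Σx² − (Σx)²/n = 199 − 125 = 74
Sxy = Σxy − (Σx)(Σy)/n = 1586.26 − 1123.45 = 462.81
b = Sxy/Sxx = 462.81/74 = 6.254189
a = ȳ − b·x̄ = 44.938 − 6.254189·5 = 13.667054

13.67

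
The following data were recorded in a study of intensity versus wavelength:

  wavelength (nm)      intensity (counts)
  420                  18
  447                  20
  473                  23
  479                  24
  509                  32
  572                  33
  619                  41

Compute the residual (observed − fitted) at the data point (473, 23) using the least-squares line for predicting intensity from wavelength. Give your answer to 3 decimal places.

n = 7, Σx = 3519, Σy = 191, Σxy = 99418, Σx² = 1798805
Sxx = Σx² − (Σx)²/n = 1798805 − 1769051.571429 = 29753.428571
Sxy = Σxy − (Σx)(Σy)/n = 99418 − 96018.428571 = 3399.571429
b = Sxy/Sxx = 3399.571429/29753.428571 = 0.114258
a = ȳ − b·x̄ = 27.285714 − 0.114258·502.714286 = -30.153485
ŷ(473) = -30.153485 + 0.114258·473 = 23.890615
residual = y − ŷ = 23 − 23.890615 = -0.890615

-0.891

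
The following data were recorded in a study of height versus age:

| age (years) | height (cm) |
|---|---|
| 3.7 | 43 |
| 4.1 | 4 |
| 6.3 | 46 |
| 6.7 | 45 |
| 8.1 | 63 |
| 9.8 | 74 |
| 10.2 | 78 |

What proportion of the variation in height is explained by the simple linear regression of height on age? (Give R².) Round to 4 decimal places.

0.7534

n = 7, Σx = 48.9, Σy = 353, Σxy = 2797.9, Σx² = 380.77, Σy² = 21535
Sxx = Σx² − (Σx)²/n = 380.77 − 341.601429 = 39.168571
Sxy = Σxy − (Σx)(Σy)/n = 2797.9 − 2465.957143 = 331.942857
Syy = Σy² − (Σy)²/n = 21535 − 17801.285714 = 3733.714286
R² = Sxy²/(Sxx·Syy) = (331.942857)²/(39.168571·3733.714286) = 0.753439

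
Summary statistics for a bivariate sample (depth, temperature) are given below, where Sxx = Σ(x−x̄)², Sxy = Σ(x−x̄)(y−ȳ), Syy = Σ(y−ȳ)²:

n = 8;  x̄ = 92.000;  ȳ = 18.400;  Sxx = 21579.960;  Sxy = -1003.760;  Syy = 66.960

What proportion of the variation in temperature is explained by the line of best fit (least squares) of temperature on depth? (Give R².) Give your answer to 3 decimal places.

0.697

R² = Sxy²/(Sxx·Syy) = (-1003.76)²/(21579.96·66.96) = 0.697258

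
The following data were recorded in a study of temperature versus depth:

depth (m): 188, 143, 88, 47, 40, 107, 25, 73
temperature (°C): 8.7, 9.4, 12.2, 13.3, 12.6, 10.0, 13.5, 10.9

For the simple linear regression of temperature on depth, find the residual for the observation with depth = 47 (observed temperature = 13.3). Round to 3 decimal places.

n = 8, Σx = 711, Σy = 90.6, Σxy = 7385.7, Σx² = 84749
Sxx = Σx² − (Σx)²/n = 84749 − 63190.125 = 21558.875
Sxy = Σxy − (Σx)(Σy)/n = 7385.7 − 8052.075 = -666.375
b = Sxy/Sxx = -666.375/21558.875 = -0.030910
a = ȳ − b·x̄ = 11.325 − (-0.030910)·88.875 = 14.072086
ŷ(47) = 14.072086 + (-0.030910)·47 = 12.619337
residual = y − ŷ = 13.3 − 12.619337 = 0.680663

0.681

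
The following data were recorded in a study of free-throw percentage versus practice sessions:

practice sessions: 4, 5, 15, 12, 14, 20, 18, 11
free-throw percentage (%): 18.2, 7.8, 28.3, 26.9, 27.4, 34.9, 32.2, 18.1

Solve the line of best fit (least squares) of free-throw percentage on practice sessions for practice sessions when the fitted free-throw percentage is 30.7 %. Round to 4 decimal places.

16.9294

n = 8, Σx = 99, Σy = 193.8, Σxy = 2719.4, Σx² = 1451
Sxx = Σx² − (Σx)²/n = 1451 − 1225.125 = 225.875
Sxy = Σxy − (Σx)(Σy)/n = 2719.4 − 2398.275 = 321.125
b = Sxy/Sxx = 321.125/225.875 = 1.421693
a = ȳ − b·x̄ = 24.225 − 1.421693·12.375 = 6.631544
Set a + b·x = 30.7: x = (30.7 − 6.631544) / 1.421693 = 16.929428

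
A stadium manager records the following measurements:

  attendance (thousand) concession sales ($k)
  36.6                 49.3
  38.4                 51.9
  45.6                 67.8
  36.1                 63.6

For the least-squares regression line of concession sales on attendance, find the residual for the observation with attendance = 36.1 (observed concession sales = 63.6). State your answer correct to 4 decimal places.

9.3158

n = 4, Σx = 156.7, Σy = 232.6, Σxy = 9184.98, Σx² = 6196.69
Sxx = Σx² − (Σx)²/n = 6196.69 − 6138.7225 = 57.9675
Sxy = Σxy − (Σx)(Σy)/n = 9184.98 − 9112.105 = 72.875
b = Sxy/Sxx = 72.875/57.9675 = 1.257170
a = ȳ − b·x̄ = 58.15 − 1.257170·39.175 = 8.900367
ŷ(36.1) = 8.900367 + 1.257170·36.1 = 54.284202
residual = y − ŷ = 63.6 − 54.284202 = 9.315798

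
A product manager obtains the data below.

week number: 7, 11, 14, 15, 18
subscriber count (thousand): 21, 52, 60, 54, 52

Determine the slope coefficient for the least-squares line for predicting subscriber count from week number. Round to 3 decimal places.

2.829

n = 5, Σx = 65, Σy = 239, Σxy = 3305, Σx² = 915
Sxx = Σx² − (Σx)²/n = 915 − 845 = 70
Sxy = Σxy − (Σx)(Σy)/n = 3305 − 3107 = 198
b = Sxy/Sxx = 198/70 = 2.828571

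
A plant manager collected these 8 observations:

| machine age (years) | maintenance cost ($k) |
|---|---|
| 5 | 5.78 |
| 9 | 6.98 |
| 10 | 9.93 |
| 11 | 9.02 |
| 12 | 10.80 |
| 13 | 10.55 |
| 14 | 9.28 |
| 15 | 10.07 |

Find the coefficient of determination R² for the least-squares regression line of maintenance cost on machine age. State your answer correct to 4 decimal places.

0.6684

n = 8, Σx = 89, Σy = 72.41, Σxy = 837.96, Σx² = 1061, Σy² = 677.5599
Sxx = Σx² − (Σx)²/n = 1061 − 990.125 = 70.875
Sxy = Σxy − (Σx)(Σy)/n = 837.96 − 805.56125 = 32.39875
Syy = Σy² − (Σy)²/n = 677.5599 − 655.401012 = 22.158887
R² = Sxy²/(Sxx·Syy) = (32.39875)²/(70.875·22.158887) = 0.668368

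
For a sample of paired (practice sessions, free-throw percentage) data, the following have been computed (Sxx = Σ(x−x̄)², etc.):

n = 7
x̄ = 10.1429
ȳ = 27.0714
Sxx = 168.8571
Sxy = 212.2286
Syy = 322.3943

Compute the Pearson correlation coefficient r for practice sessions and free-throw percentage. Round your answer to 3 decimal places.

r = Sxy/√(Sxx·Syy) = 212.2286/√(54438.566555) = 212.2286/233.320738 = 0.909600

0.910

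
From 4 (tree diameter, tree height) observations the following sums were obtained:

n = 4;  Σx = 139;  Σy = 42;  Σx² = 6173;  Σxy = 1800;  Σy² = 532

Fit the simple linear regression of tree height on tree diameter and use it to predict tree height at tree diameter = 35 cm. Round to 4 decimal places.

Sxx = Σx² − (Σx)²/n = 6173 − 4830.25 = 1342.75
Sxy = Σxy − (Σx)(Σy)/n = 1800 − 1459.5 = 340.5
b = Sxy/Sxx = 340.5/1342.75 = 0.253584
a = ȳ − b·x̄ = 10.5 − 0.253584·34.75 = 1.687954
ŷ(35) = a + b·35 = 1.687954 + 0.253584·35 = 10.563396

10.5634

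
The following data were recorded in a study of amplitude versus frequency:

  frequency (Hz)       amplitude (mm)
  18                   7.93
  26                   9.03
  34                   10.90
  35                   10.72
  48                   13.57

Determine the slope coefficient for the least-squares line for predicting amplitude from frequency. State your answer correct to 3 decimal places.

0.191

n = 5, Σx = 161, Σy = 52.15, Σxy = 1774.68, Σx² = 5685
Sxx = Σx² − (Σx)²/n = 5685 − 5184.2 = 500.8
Sxy = Σxy − (Σx)(Σy)/n = 1774.68 − 1679.23 = 95.45
b = Sxy/Sxx = 95.45/500.8 = 0.190595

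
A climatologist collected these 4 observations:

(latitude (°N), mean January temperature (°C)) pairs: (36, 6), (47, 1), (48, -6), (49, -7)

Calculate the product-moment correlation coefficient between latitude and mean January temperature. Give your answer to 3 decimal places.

n = 4, Σx = 180, Σy = -6, Σxy = -368, Σx² = 8210, Σy² = 122
Sxx = Σx² − (Σx)²/n = 8210 − 8100 = 110
Sxy = Σxy − (Σx)(Σy)/n = -368 − (-270) = -98
Syy = Σy² − (Σy)²/n = 122 − 9 = 113
r = Sxy/√(Sxx·Syy) = -98/√(12430) = -98/111.489910 = -0.879003

-0.879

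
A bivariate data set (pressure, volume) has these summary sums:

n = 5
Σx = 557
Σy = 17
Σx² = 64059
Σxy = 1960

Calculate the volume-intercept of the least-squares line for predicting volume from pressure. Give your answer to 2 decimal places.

Sxx = Σx² − (Σx)²/n = 64059 − 62049.8 = 2009.2
Sxy = Σxy − (Σx)(Σy)/n = 1960 − 1893.8 = 66.2
b = Sxy/Sxx = 66.2/2009.2 = 0.032948
a = ȳ − b·x̄ = 3.4 − 0.032948·111.4 = -0.270456

-0.27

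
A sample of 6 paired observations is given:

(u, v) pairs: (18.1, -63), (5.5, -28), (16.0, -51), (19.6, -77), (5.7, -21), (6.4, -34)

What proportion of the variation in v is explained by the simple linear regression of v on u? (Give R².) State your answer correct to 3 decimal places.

0.925

n = 6, Σx = 71.3, Σy = -274, Σxy = -3956.8, Σx² = 1071.47, Σy² = 14880
Sxx = Σx² − (Σx)²/n = 1071.47 − 847.281667 = 224.188333
Sxy = Σxy − (Σx)(Σy)/n = -3956.8 − (-3256.033333) = -700.766667
Syy = Σy² − (Σy)²/n = 14880 − 12512.666667 = 2367.333333
R² = Sxy²/(Sxx·Syy) = (-700.766667)²/(224.188333·2367.333333) = 0.925283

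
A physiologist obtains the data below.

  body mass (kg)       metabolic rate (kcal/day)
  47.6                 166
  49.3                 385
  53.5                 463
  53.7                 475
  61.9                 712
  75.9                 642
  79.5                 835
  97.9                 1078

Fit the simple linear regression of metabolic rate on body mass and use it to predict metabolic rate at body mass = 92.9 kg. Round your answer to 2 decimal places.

n = 8, Σx = 519.3, Σy = 4756, Σxy = 341879.4, Σx² = 35939.27
Sxx = Σx² − (Σx)²/n = 35939.27 − 33709.06125 = 2230.20875
Sxy = Σxy − (Σx)(Σy)/n = 341879.4 − 308723.85 = 33155.55
b = Sxy/Sxx = 33155.55/2230.20875 = 14.866568
a = ȳ − b·x̄ = 594.5 − 14.866568·64.9125 = -370.526094
ŷ(92.9) = a + b·92.9 = -370.526094 + 14.866568·92.9 = 1010.578071

1010.58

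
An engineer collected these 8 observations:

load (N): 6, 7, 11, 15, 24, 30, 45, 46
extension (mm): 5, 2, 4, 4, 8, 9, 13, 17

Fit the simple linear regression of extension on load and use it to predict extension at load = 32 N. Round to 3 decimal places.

n = 8, Σx = 184, Σy = 62, Σxy = 1977, Σx² = 6048
Sxx = Σx² − (Σx)²/n = 6048 − 4232 = 1816
Sxy = Σxy − (Σx)(Σy)/n = 1977 − 1426 = 551
b = Sxy/Sxx = 551/1816 = 0.303414
a = ȳ − b·x̄ = 7.75 − 0.303414·23 = 0.771476
ŷ(32) = a + b·32 = 0.771476 + 0.303414·32 = 10.480727

10.481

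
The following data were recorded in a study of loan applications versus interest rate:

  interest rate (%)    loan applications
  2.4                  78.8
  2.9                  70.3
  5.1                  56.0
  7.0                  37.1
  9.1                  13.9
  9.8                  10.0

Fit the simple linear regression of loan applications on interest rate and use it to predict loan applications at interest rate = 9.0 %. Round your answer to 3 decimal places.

n = 6, Σx = 36.3, Σy = 266.1, Σxy = 1162.78, Σx² = 268.03
Sxx = Σx² − (Σx)²/n = 268.03 − 219.615 = 48.415
Sxy = Σxy − (Σx)(Σy)/n = 1162.78 − 1609.905 = -447.125
b = Sxy/Sxx = -447.125/48.415 = -9.235258
a = ȳ − b·x̄ = 44.35 − (-9.235258)·6.05 = 100.223309
ŷ(9.0) = a + b·9.0 = 100.223309 + (-9.235258)·9 = 17.105990

17.106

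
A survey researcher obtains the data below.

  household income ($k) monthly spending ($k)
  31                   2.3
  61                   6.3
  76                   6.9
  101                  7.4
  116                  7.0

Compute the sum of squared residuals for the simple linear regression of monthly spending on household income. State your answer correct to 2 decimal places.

4.97

n = 5, Σx = 385, Σy = 29.9, Σxy = 2539.4, Σx² = 34115, Σy² = 196.35
Sxx = Σx² − (Σx)²/n = 34115 − 29645 = 4470
Sxy = Σxy − (Σx)(Σy)/n = 2539.4 − 2302.3 = 237.1
Syy = Σy² − (Σy)²/n = 196.35 − 178.802 = 17.548
b = Sxy/Sxx = 237.1/4470 = 0.053043
SSE = Syy − b·Sxy = 17.548 − 0.053043·237.1 = 4.971622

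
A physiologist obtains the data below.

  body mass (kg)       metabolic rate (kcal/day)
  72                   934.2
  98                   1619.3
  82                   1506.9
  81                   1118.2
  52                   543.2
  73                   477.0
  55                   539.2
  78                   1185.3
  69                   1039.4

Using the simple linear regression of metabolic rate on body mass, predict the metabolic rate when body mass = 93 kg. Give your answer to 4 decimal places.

n = 9, Σx = 660, Σy = 8962.7, Σxy = 696989.2, Σx² = 49976
Sxx = Σx² − (Σx)²/n = 49976 − 48400 = 1576
Sxy = Σxy − (Σx)(Σy)/n = 696989.2 − 657264.666667 = 39724.533333
b = Sxy/Sxx = 39724.533333/1576 = 25.205922
a = ȳ − b·x̄ = 995.855556 − 25.205922·73.333333 = -852.578737
ŷ(93) = a + b·93 = -852.578737 + 25.205922·93 = 1491.572025

1491.5720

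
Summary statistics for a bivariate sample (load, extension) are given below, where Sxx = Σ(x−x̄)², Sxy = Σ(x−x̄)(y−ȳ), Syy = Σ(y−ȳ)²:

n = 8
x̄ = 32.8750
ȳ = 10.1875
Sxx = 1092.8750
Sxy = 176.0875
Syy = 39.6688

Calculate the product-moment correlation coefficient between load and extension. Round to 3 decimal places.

r = Sxy/√(Sxx·Syy) = 176.0875/√(43353.0398) = 176.0875/208.213928 = 0.845705

0.846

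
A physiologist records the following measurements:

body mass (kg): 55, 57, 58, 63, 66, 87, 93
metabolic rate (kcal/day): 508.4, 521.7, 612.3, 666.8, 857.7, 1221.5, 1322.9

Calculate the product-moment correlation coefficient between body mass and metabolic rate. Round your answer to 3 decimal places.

0.990

n = 7, Σx = 479, Σy = 5711.3, Σxy = 421129.1, Σx² = 34181, Σy² = 5327950.93
Sxx = Σx² − (Σx)²/n = 34181 − 32777.285714 = 1403.714286
Sxy = Σxy − (Σx)(Σy)/n = 421129.1 − 390816.1 = 30313
Syy = Σy² − (Σy)²/n = 5327950.93 − 4659849.67 = 668101.26
r = Sxy/√(Sxx·Syy) = 30313/√(937823282.965714) = 30313/30623.900518 = 0.989848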